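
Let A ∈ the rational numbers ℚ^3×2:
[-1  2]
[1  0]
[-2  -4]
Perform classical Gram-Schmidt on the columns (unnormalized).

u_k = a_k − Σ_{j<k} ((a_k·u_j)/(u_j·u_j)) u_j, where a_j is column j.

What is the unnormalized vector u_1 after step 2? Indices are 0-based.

Step 1: u_0 = a_0 = (-1, 1, -2).
Step 2: u_1 = a_1 − (1)·u_0 = (3, -1, -2).

u_1 = (3, -1, -2)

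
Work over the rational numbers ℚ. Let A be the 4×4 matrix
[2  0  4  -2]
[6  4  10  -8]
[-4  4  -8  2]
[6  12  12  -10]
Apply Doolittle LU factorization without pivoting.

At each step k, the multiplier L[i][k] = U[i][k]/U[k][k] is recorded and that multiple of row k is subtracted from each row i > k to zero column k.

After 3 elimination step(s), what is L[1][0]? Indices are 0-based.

L[1][0] = 3

Step 1: pivot at (0,0) is 2.
  row1 ← row1 − (3)·row0  ⇒  L[1][0]=3, U row1=(0, 4, -2, -2)
  row2 ← row2 − (-2)·row0  ⇒  L[2][0]=-2, U row2=(0, 4, 0, -2)
  row3 ← row3 − (3)·row0  ⇒  L[3][0]=3, U row3=(0, 12, 0, -4)
Step 2: pivot at (1,1) is 4.
  row2 ← row2 − (1)·row1  ⇒  L[2][1]=1, U row2=(0, 0, 2, 0)
  row3 ← row3 − (3)·row1  ⇒  L[3][1]=3, U row3=(0, 0, 6, 2)
Step 3: pivot at (2,2) is 2.
  row3 ← row3 − (3)·row2  ⇒  L[3][2]=3, U row3=(0, 0, 0, 2)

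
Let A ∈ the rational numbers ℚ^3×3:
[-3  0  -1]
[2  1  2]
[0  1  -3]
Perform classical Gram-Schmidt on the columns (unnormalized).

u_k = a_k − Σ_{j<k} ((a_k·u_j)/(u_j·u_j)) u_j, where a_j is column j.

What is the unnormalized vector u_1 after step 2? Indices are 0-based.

Step 1: u_0 = a_0 = (-3, 2, 0).
Step 2: u_1 = a_1 − (2/13)·u_0 = (6/13, 9/13, 1).

u_1 = (6/13, 9/13, 1)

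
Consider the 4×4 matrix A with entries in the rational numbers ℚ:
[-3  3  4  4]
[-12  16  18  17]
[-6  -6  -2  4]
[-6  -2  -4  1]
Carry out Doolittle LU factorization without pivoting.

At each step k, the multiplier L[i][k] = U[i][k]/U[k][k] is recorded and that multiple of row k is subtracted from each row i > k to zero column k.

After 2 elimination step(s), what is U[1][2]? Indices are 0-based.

U[1][2] = 2

Step 1: pivot at (0,0) is -3.
  row1 ← row1 − (4)·row0  ⇒  L[1][0]=4, U row1=(0, 4, 2, 1)
  row2 ← row2 − (2)·row0  ⇒  L[2][0]=2, U row2=(0, -12, -10, -4)
  row3 ← row3 − (2)·row0  ⇒  L[3][0]=2, U row3=(0, -8, -12, -7)
Step 2: pivot at (1,1) is 4.
  row2 ← row2 − (-3)·row1  ⇒  L[2][1]=-3, U row2=(0, 0, -4, -1)
  row3 ← row3 − (-2)·row1  ⇒  L[3][1]=-2, U row3=(0, 0, -8, -5)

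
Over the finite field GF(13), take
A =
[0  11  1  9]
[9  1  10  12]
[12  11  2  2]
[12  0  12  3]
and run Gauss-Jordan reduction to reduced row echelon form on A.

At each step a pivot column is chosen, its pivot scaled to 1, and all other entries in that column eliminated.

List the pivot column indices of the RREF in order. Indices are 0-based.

pivot columns: 0, 1, 2, 3

[1] R0 <-> R1
[1] R0 /= 9  ⇒  (1, 3, 4, 10)
     R2 -= 12·R0  ⇒  (0, 1, 6, 12)
     R3 -= 12·R0  ⇒  (0, 3, 3, 0)
[2] R1 /= 11  ⇒  (0, 1, 6, 2)
     R0 -= 3·R1  ⇒  (1, 0, 12, 4)
     R2 -= 1·R1  ⇒  (0, 0, 0, 10)
     R3 -= 3·R1  ⇒  (0, 0, 11, 7)
[3] R2 <-> R3
[3] R2 /= 11  ⇒  (0, 0, 1, 3)
     R0 -= 12·R2  ⇒  (1, 0, 0, 7)
     R1 -= 6·R2  ⇒  (0, 1, 0, 10)
[4] R3 /= 10  ⇒  (0, 0, 0, 1)
     R0 -= 7·R3  ⇒  (1, 0, 0, 0)
     R1 -= 10·R3  ⇒  (0, 1, 0, 0)
     R2 -= 3·R3  ⇒  (0, 0, 1, 0)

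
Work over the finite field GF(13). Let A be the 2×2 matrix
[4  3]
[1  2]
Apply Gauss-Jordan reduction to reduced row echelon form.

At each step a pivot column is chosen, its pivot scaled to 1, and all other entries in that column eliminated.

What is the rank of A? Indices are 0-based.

rank = 2

pivot(0,0)=4: scale R0 → (1, 4)
  clear (1,0): R1 −= (1)R0 → (0, 11)
pivot(1,1)=11: scale R1 → (0, 1)
  clear (0,1): R0 −= (4)R1 → (1, 0)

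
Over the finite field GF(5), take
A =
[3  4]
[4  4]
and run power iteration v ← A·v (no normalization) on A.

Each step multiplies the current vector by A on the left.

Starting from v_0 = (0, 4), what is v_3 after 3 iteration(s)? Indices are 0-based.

v_0 = (0, 4).
v_1 = A·v_0 = (1, 1).
v_2 = A·v_1 = (2, 3).
v_3 = A·v_2 = (3, 0).

v_3 = (3, 0)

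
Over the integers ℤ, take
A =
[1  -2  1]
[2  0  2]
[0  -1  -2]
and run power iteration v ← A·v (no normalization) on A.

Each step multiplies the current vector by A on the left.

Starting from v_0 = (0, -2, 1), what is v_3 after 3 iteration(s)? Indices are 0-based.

v_0 = (0, -2, 1).
v_1 = A·v_0 = (5, 2, 0).
v_2 = A·v_1 = (1, 10, -2).
v_3 = A·v_2 = (-21, -2, -6).

v_3 = (-21, -2, -6)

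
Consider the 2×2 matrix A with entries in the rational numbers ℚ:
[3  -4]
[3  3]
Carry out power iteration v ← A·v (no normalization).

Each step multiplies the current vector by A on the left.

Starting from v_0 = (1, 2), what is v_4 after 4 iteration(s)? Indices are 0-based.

v_4 = (-135, -954)

v_0 = (1, 2).
v_1 = A·v_0 = (-5, 9).
v_2 = A·v_1 = (-51, 12).
v_3 = A·v_2 = (-201, -117).
v_4 = A·v_3 = (-135, -954).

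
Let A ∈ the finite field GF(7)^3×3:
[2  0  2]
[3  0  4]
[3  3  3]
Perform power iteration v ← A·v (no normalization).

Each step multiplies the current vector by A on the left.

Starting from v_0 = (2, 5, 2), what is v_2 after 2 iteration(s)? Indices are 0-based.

v_2 = (0, 6, 0)

v_0 = (2, 5, 2).
v_1 = A·v_0 = (1, 0, 6).
v_2 = A·v_1 = (0, 6, 0).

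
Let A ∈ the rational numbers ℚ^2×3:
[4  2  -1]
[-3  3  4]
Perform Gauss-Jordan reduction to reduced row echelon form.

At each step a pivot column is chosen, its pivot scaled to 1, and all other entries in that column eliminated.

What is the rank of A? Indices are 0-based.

step 1: normalize row 0 (÷4) = (1, 1/2, -1/4)
  row 1: subtract -3×row0 = (0, 9/2, 13/4)
step 2: normalize row 1 (÷9/2) = (0, 1, 13/18)
  row 0: subtract 1/2×row1 = (1, 0, -11/18)

rank = 2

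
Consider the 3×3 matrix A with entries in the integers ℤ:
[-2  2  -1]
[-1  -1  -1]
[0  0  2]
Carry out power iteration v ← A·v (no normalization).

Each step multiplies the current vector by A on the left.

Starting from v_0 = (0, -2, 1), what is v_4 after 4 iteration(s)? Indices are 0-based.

v_0 = (0, -2, 1).
v_1 = A·v_0 = (-5, 1, 2).
v_2 = A·v_1 = (10, 2, 4).
v_3 = A·v_2 = (-20, -16, 8).
v_4 = A·v_3 = (0, 28, 16).

v_4 = (0, 28, 16)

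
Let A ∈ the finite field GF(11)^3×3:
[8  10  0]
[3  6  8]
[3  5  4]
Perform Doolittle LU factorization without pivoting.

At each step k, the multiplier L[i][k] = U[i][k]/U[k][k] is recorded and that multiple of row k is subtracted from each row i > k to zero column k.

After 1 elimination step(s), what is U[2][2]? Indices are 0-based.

U[2][2] = 4

k=0: U[0][0]=8
  eliminate (1,0): mult=10, new row 1: (0, 5, 8); set L[1][0]=10
  eliminate (2,0): mult=10, new row 2: (0, 4, 4); set L[2][0]=10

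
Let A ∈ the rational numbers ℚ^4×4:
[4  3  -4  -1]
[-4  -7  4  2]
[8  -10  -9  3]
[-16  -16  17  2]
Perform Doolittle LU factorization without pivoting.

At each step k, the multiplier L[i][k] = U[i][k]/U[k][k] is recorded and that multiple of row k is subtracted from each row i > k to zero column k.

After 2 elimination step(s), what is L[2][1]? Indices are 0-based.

[col 0] pivot 4
  R1 -= -1*R0 → (0, -4, 0, 1)  (L[1][0] := -1)
  R2 -= 2*R0 → (0, -16, -1, 5)  (L[2][0] := 2)
  R3 -= -4*R0 → (0, -4, 1, -2)  (L[3][0] := -4)
[col 1] pivot -4
  R2 -= 4*R1 → (0, 0, -1, 1)  (L[2][1] := 4)
  R3 -= 1*R1 → (0, 0, 1, -3)  (L[3][1] := 1)

L[2][1] = 4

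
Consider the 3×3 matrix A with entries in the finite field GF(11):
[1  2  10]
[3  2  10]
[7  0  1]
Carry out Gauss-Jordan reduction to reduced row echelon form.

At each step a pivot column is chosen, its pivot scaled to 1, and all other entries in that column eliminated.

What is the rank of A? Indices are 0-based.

[1] R0 /= 1  ⇒  (1, 2, 10)
     R1 -= 3·R0  ⇒  (0, 7, 2)
     R2 -= 7·R0  ⇒  (0, 8, 8)
[2] R1 /= 7  ⇒  (0, 1, 5)
     R0 -= 2·R1  ⇒  (1, 0, 0)
     R2 -= 8·R1  ⇒  (0, 0, 1)
[3] R2 /= 1  ⇒  (0, 0, 1)
     R1 -= 5·R2  ⇒  (0, 1, 0)

rank = 3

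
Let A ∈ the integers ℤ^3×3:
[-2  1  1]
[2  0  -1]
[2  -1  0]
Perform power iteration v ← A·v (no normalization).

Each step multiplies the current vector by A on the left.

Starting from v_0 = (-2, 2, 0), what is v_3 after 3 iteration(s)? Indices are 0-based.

v_3 = (78, -60, -62)

v_0 = (-2, 2, 0).
v_1 = A·v_0 = (6, -4, -6).
v_2 = A·v_1 = (-22, 18, 16).
v_3 = A·v_2 = (78, -60, -62).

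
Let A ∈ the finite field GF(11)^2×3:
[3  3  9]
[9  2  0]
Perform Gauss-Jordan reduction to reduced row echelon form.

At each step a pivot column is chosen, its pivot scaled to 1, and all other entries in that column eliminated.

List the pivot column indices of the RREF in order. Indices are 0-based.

pivot columns: 0, 1

[1] R0 /= 3  ⇒  (1, 1, 3)
     R1 -= 9·R0  ⇒  (0, 4, 6)
[2] R1 /= 4  ⇒  (0, 1, 7)
     R0 -= 1·R1  ⇒  (1, 0, 7)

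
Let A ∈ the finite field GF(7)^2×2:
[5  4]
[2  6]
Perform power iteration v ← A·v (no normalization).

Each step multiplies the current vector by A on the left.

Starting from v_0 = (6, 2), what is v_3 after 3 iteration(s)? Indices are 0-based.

v_3 = (0, 2)

v_0 = (6, 2).
v_1 = A·v_0 = (3, 3).
v_2 = A·v_1 = (6, 3).
v_3 = A·v_2 = (0, 2).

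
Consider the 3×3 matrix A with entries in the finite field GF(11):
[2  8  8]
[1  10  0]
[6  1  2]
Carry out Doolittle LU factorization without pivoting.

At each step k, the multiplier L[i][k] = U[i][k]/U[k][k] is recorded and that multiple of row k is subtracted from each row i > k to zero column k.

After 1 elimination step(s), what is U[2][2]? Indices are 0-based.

Step 1: pivot at (0,0) is 2.
  row1 ← row1 − (6)·row0  ⇒  L[1][0]=6, U row1=(0, 6, 7)
  row2 ← row2 − (3)·row0  ⇒  L[2][0]=3, U row2=(0, 10, 0)

U[2][2] = 0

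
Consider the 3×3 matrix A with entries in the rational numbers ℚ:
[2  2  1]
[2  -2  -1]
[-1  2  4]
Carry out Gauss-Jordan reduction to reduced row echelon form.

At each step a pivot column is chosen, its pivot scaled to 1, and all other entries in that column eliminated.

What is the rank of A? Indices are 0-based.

rank = 3

pivot(0,0)=2: scale R0 → (1, 1, 1/2)
  clear (1,0): R1 −= (2)R0 → (0, -4, -2)
  clear (2,0): R2 −= (-1)R0 → (0, 3, 9/2)
pivot(1,1)=-4: scale R1 → (0, 1, 1/2)
  clear (0,1): R0 −= (1)R1 → (1, 0, 0)
  clear (2,1): R2 −= (3)R1 → (0, 0, 3)
pivot(2,2)=3: scale R2 → (0, 0, 1)
  clear (1,2): R1 −= (1/2)R2 → (0, 1, 0)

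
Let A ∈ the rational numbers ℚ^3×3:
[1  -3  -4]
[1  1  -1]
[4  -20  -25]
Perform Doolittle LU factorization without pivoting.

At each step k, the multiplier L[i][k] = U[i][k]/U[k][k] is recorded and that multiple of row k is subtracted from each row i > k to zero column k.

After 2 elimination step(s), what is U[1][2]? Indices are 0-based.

k=0: U[0][0]=1
  eliminate (1,0): mult=1, new row 1: (0, 4, 3); set L[1][0]=1
  eliminate (2,0): mult=4, new row 2: (0, -8, -9); set L[2][0]=4
k=1: U[1][1]=4
  eliminate (2,1): mult=-2, new row 2: (0, 0, -3); set L[2][1]=-2

U[1][2] = 3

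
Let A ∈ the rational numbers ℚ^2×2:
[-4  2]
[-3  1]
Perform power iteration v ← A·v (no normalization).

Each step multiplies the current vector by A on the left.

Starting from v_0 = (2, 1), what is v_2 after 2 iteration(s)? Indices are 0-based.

v_2 = (14, 13)

v_0 = (2, 1).
v_1 = A·v_0 = (-6, -5).
v_2 = A·v_1 = (14, 13).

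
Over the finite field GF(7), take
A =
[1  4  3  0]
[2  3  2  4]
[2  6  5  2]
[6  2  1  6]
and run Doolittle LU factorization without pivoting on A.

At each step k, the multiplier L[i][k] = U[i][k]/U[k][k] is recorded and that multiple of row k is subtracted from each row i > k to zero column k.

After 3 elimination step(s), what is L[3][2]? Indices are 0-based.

[col 0] pivot 1
  R1 -= 2*R0 → (0, 2, 3, 4)  (L[1][0] := 2)
  R2 -= 2*R0 → (0, 5, 6, 2)  (L[2][0] := 2)
  R3 -= 6*R0 → (0, 6, 4, 6)  (L[3][0] := 6)
[col 1] pivot 2
  R2 -= 6*R1 → (0, 0, 2, 6)  (L[2][1] := 6)
  R3 -= 3*R1 → (0, 0, 2, 1)  (L[3][1] := 3)
[col 2] pivot 2
  R3 -= 1*R2 → (0, 0, 0, 2)  (L[3][2] := 1)

L[3][2] = 1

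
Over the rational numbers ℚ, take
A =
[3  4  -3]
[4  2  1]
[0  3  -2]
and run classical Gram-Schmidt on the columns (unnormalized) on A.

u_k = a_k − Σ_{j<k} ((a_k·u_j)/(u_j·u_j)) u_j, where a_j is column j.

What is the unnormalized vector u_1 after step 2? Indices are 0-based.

u_1 = (8/5, -6/5, 3)

Step 1: u_0 = a_0 = (3, 4, 0).
Step 2: u_1 = a_1 − (4/5)·u_0 = (8/5, -6/5, 3).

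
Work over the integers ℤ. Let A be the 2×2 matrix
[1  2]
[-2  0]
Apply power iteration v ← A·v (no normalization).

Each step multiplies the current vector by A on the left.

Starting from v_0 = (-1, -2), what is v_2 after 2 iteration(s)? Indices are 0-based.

v_2 = (-1, 10)

v_0 = (-1, -2).
v_1 = A·v_0 = (-5, 2).
v_2 = A·v_1 = (-1, 10).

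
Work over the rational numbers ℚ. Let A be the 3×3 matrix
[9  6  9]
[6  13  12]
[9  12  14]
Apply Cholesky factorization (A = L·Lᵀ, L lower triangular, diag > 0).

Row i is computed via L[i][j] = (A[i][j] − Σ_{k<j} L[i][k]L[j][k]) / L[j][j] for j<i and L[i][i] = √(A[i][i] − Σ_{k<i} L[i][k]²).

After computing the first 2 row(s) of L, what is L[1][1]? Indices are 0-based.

Step 1: L[0][0] = √(9) = 3.
  L[1][0] = (6) / L[0][0] = 2.
Step 2: L[1][1] = √(9) = 3.

L[1][1] = 3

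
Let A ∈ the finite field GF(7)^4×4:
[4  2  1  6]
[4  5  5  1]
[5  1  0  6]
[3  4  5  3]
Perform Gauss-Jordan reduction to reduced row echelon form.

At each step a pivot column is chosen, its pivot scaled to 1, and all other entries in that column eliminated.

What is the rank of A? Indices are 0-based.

rank = 4

step 1: normalize row 0 (÷4) = (1, 4, 2, 5)
  row 1: subtract 4×row0 = (0, 3, 4, 2)
  row 2: subtract 5×row0 = (0, 2, 4, 2)
  row 3: subtract 3×row0 = (0, 6, 6, 2)
step 2: normalize row 1 (÷3) = (0, 1, 6, 3)
  row 0: subtract 4×row1 = (1, 0, 6, 0)
  row 2: subtract 2×row1 = (0, 0, 6, 3)
  row 3: subtract 6×row1 = (0, 0, 5, 5)
step 3: normalize row 2 (÷6) = (0, 0, 1, 4)
  row 0: subtract 6×row2 = (1, 0, 0, 4)
  row 1: subtract 6×row2 = (0, 1, 0, 0)
  row 3: subtract 5×row2 = (0, 0, 0, 6)
step 4: normalize row 3 (÷6) = (0, 0, 0, 1)
  row 0: subtract 4×row3 = (1, 0, 0, 0)
  row 2: subtract 4×row3 = (0, 0, 1, 0)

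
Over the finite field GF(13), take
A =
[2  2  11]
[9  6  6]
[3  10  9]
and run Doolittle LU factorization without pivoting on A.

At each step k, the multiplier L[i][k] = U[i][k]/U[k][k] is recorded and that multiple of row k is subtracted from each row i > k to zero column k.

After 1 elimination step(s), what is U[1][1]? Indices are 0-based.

U[1][1] = 10

k=0: U[0][0]=2
  eliminate (1,0): mult=11, new row 1: (0, 10, 2); set L[1][0]=11
  eliminate (2,0): mult=8, new row 2: (0, 7, 12); set L[2][0]=8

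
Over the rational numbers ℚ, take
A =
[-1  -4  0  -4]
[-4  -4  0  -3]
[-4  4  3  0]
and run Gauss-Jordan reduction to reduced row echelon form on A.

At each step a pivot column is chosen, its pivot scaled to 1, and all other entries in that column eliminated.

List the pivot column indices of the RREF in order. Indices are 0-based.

pivot(0,0)=-1: scale R0 → (1, 4, 0, 4)
  clear (1,0): R1 −= (-4)R0 → (0, 12, 0, 13)
  clear (2,0): R2 −= (-4)R0 → (0, 20, 3, 16)
pivot(1,1)=12: scale R1 → (0, 1, 0, 13/12)
  clear (0,1): R0 −= (4)R1 → (1, 0, 0, -1/3)
  clear (2,1): R2 −= (20)R1 → (0, 0, 3, -17/3)
pivot(2,2)=3: scale R2 → (0, 0, 1, -17/9)

pivot columns: 0, 1, 2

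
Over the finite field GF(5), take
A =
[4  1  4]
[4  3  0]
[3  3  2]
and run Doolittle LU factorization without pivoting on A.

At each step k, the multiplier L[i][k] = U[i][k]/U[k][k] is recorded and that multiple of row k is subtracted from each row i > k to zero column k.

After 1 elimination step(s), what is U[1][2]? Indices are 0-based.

k=0: U[0][0]=4
  eliminate (1,0): mult=1, new row 1: (0, 2, 1); set L[1][0]=1
  eliminate (2,0): mult=2, new row 2: (0, 1, 4); set L[2][0]=2

U[1][2] = 1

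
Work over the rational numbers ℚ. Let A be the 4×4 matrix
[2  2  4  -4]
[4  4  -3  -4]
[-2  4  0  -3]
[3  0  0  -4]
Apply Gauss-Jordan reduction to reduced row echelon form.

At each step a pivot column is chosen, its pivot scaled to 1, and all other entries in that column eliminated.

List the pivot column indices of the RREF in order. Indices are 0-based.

step 1: normalize row 0 (÷2) = (1, 1, 2, -2)
  row 1: subtract 4×row0 = (0, 0, -11, 4)
  row 2: subtract -2×row0 = (0, 6, 4, -7)
  row 3: subtract 3×row0 = (0, -3, -6, 2)
step 2: exchange rows 1,2
step 2: normalize row 1 (÷6) = (0, 1, 2/3, -7/6)
  row 0: subtract 1×row1 = (1, 0, 4/3, -5/6)
  row 3: subtract -3×row1 = (0, 0, -4, -3/2)
step 3: normalize row 2 (÷-11) = (0, 0, 1, -4/11)
  row 0: subtract 4/3×row2 = (1, 0, 0, -23/66)
  row 1: subtract 2/3×row2 = (0, 1, 0, -61/66)
  row 3: subtract -4×row2 = (0, 0, 0, -65/22)
step 4: normalize row 3 (÷-65/22) = (0, 0, 0, 1)
  row 0: subtract -23/66×row3 = (1, 0, 0, 0)
  row 1: subtract -61/66×row3 = (0, 1, 0, 0)
  row 2: subtract -4/11×row3 = (0, 0, 1, 0)

pivot columns: 0, 1, 2, 3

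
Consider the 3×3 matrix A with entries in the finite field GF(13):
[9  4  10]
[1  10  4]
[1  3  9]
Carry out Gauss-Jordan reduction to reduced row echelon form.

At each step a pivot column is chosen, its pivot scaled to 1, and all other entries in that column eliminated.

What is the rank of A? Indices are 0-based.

rank = 3

[1] R0 /= 9  ⇒  (1, 12, 4)
     R1 -= 1·R0  ⇒  (0, 11, 0)
     R2 -= 1·R0  ⇒  (0, 4, 5)
[2] R1 /= 11  ⇒  (0, 1, 0)
     R0 -= 12·R1  ⇒  (1, 0, 4)
     R2 -= 4·R1  ⇒  (0, 0, 5)
[3] R2 /= 5  ⇒  (0, 0, 1)
     R0 -= 4·R2  ⇒  (1, 0, 0)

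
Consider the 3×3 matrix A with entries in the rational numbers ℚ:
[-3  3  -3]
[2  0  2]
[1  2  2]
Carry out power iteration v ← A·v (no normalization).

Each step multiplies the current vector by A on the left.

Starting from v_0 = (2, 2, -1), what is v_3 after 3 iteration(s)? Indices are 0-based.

v_3 = (42, 0, 43)

v_0 = (2, 2, -1).
v_1 = A·v_0 = (3, 2, 4).
v_2 = A·v_1 = (-15, 14, 15).
v_3 = A·v_2 = (42, 0, 43).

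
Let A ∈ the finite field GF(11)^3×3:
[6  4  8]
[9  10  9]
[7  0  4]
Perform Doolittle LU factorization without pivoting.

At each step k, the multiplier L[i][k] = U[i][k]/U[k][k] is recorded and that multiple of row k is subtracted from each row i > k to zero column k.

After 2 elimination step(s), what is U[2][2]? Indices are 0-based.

U[2][2] = 4

Step 1: pivot at (0,0) is 6.
  row1 ← row1 − (7)·row0  ⇒  L[1][0]=7, U row1=(0, 4, 8)
  row2 ← row2 − (3)·row0  ⇒  L[2][0]=3, U row2=(0, 10, 2)
Step 2: pivot at (1,1) is 4.
  row2 ← row2 − (8)·row1  ⇒  L[2][1]=8, U row2=(0, 0, 4)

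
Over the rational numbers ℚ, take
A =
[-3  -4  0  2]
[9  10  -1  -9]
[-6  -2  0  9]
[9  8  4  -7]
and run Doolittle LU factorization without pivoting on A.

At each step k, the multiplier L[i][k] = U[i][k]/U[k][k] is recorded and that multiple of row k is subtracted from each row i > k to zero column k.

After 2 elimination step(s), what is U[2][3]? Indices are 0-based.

Step 1: pivot at (0,0) is -3.
  row1 ← row1 − (-3)·row0  ⇒  L[1][0]=-3, U row1=(0, -2, -1, -3)
  row2 ← row2 − (2)·row0  ⇒  L[2][0]=2, U row2=(0, 6, 0, 5)
  row3 ← row3 − (-3)·row0  ⇒  L[3][0]=-3, U row3=(0, -4, 4, -1)
Step 2: pivot at (1,1) is -2.
  row2 ← row2 − (-3)·row1  ⇒  L[2][1]=-3, U row2=(0, 0, -3, -4)
  row3 ← row3 − (2)·row1  ⇒  L[3][1]=2, U row3=(0, 0, 6, 5)

U[2][3] = -4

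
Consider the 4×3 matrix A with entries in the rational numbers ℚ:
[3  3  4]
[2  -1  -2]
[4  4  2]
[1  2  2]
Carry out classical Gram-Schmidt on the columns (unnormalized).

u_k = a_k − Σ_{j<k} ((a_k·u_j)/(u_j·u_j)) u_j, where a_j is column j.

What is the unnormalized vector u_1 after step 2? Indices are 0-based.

u_1 = (1/2, -8/3, 2/3, 7/6)

Step 1: u_0 = a_0 = (3, 2, 4, 1).
Step 2: u_1 = a_1 − (5/6)·u_0 = (1/2, -8/3, 2/3, 7/6).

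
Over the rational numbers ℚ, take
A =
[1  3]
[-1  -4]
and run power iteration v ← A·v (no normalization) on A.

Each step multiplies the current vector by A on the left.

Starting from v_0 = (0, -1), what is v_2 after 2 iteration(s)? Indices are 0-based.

v_2 = (9, -13)

v_0 = (0, -1).
v_1 = A·v_0 = (-3, 4).
v_2 = A·v_1 = (9, -13).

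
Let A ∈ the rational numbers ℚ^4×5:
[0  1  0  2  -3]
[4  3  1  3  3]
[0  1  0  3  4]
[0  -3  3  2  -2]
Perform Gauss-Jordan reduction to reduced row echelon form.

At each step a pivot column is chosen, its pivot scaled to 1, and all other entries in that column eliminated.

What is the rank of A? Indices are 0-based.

rank = 4

step 1: exchange rows 0,1
step 1: normalize row 0 (÷4) = (1, 3/4, 1/4, 3/4, 3/4)
step 2: normalize row 1 (÷1) = (0, 1, 0, 2, -3)
  row 0: subtract 3/4×row1 = (1, 0, 1/4, -3/4, 3)
  row 2: subtract 1×row1 = (0, 0, 0, 1, 7)
  row 3: subtract -3×row1 = (0, 0, 3, 8, -11)
step 3: exchange rows 2,3
step 3: normalize row 2 (÷3) = (0, 0, 1, 8/3, -11/3)
  row 0: subtract 1/4×row2 = (1, 0, 0, -17/12, 47/12)
step 4: normalize row 3 (÷1) = (0, 0, 0, 1, 7)
  row 0: subtract -17/12×row3 = (1, 0, 0, 0, 83/6)
  row 1: subtract 2×row3 = (0, 1, 0, 0, -17)
  row 2: subtract 8/3×row3 = (0, 0, 1, 0, -67/3)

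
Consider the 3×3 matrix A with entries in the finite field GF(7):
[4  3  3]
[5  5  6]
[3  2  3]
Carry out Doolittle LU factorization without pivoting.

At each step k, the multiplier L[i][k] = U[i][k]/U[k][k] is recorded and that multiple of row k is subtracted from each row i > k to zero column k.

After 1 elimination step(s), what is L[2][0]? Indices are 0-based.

k=0: U[0][0]=4
  eliminate (1,0): mult=3, new row 1: (0, 3, 4); set L[1][0]=3
  eliminate (2,0): mult=6, new row 2: (0, 5, 6); set L[2][0]=6

L[2][0] = 6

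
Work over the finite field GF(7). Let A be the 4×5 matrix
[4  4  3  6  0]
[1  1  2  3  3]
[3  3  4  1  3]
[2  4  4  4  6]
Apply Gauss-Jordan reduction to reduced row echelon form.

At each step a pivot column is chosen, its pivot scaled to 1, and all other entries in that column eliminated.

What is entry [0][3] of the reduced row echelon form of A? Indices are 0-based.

[1] R0 /= 4  ⇒  (1, 1, 6, 5, 0)
     R1 -= 1·R0  ⇒  (0, 0, 3, 5, 3)
     R2 -= 3·R0  ⇒  (0, 0, 0, 0, 3)
     R3 -= 2·R0  ⇒  (0, 2, 6, 1, 6)
[2] R1 <-> R3
[2] R1 /= 2  ⇒  (0, 1, 3, 4, 3)
     R0 -= 1·R1  ⇒  (1, 0, 3, 1, 4)
[3] R2 <-> R3
[3] R2 /= 3  ⇒  (0, 0, 1, 4, 1)
     R0 -= 3·R2  ⇒  (1, 0, 0, 3, 1)
     R1 -= 3·R2  ⇒  (0, 1, 0, 6, 0)
column 3 empty below row 3
[4] R3 /= 3  ⇒  (0, 0, 0, 0, 1)
     R0 -= 1·R3  ⇒  (1, 0, 0, 3, 0)
     R2 -= 1·R3  ⇒  (0, 0, 1, 4, 0)

M[0][3] = 3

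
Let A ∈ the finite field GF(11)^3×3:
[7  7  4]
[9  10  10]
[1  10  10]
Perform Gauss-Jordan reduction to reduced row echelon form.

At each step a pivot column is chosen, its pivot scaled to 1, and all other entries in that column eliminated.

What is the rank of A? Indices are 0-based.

step 1: normalize row 0 (÷7) = (1, 1, 10)
  row 1: subtract 9×row0 = (0, 1, 8)
  row 2: subtract 1×row0 = (0, 9, 0)
step 2: normalize row 1 (÷1) = (0, 1, 8)
  row 0: subtract 1×row1 = (1, 0, 2)
  row 2: subtract 9×row1 = (0, 0, 5)
step 3: normalize row 2 (÷5) = (0, 0, 1)
  row 0: subtract 2×row2 = (1, 0, 0)
  row 1: subtract 8×row2 = (0, 1, 0)

rank = 3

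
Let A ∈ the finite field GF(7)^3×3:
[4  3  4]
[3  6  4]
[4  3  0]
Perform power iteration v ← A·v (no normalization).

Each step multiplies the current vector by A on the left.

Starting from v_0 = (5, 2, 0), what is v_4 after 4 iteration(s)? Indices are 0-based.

v_0 = (5, 2, 0).
v_1 = A·v_0 = (5, 6, 5).
v_2 = A·v_1 = (2, 1, 3).
v_3 = A·v_2 = (2, 3, 4).
v_4 = A·v_3 = (5, 5, 3).

v_4 = (5, 5, 3)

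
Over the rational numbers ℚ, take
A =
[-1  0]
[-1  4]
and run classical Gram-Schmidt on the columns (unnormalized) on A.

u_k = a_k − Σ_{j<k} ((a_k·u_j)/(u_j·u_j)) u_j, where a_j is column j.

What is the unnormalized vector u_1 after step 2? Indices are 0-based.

Step 1: u_0 = a_0 = (-1, -1).
Step 2: u_1 = a_1 − (-2)·u_0 = (-2, 2).

u_1 = (-2, 2)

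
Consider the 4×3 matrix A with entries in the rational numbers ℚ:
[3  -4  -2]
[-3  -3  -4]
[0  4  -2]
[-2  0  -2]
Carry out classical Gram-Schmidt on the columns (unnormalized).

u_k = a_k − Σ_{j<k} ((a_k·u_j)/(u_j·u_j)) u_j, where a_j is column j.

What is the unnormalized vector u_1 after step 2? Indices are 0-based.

u_1 = (-79/22, -75/22, 4, -3/11)

Step 1: u_0 = a_0 = (3, -3, 0, -2).
Step 2: u_1 = a_1 − (-3/22)·u_0 = (-79/22, -75/22, 4, -3/11).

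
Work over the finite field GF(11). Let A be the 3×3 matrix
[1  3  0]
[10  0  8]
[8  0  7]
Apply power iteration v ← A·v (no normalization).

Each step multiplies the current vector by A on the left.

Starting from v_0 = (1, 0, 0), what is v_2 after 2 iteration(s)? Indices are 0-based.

v_2 = (9, 8, 9)

v_0 = (1, 0, 0).
v_1 = A·v_0 = (1, 10, 8).
v_2 = A·v_1 = (9, 8, 9).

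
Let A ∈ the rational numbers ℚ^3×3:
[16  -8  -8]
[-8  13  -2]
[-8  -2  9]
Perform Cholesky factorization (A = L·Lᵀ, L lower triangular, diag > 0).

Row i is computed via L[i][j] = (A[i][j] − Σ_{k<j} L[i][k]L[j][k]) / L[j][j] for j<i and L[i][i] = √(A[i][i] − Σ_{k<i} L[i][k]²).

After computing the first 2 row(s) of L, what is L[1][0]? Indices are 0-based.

Step 1: L[0][0] = √(16) = 4.
  L[1][0] = (-8) / L[0][0] = -2.
Step 2: L[1][1] = √(9) = 3.

L[1][0] = -2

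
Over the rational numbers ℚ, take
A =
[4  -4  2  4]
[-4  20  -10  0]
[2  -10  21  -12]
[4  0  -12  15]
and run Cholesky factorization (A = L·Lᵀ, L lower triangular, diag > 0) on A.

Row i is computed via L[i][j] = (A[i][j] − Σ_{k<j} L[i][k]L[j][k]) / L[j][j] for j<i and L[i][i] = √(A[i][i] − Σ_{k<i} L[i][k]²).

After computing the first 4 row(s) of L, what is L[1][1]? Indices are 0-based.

L[1][1] = 4

Step 1: L[0][0] = √(4) = 2.
  L[1][0] = (-4) / L[0][0] = -2.
Step 2: L[1][1] = √(16) = 4.
  L[2][0] = (2) / L[0][0] = 1.
  L[2][1] = (-8) / L[1][1] = -2.
Step 3: L[2][2] = √(16) = 4.
  L[3][0] = (4) / L[0][0] = 2.
  L[3][1] = (4) / L[1][1] = 1.
  L[3][2] = (-12) / L[2][2] = -3.
Step 4: L[3][3] = √(1) = 1.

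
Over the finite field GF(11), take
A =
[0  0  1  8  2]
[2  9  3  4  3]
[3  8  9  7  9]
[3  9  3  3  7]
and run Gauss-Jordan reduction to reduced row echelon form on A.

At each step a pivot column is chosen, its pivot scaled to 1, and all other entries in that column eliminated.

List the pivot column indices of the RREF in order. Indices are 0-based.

pivot columns: 0, 1, 2, 3

pivot(0,0): swap R0↔R1
pivot(0,0)=2: scale R0 → (1, 10, 7, 2, 7)
  clear (2,0): R2 −= (3)R0 → (0, 0, 10, 1, 10)
  clear (3,0): R3 −= (3)R0 → (0, 1, 4, 8, 8)
pivot(1,1): swap R1↔R3
pivot(1,1)=1: scale R1 → (0, 1, 4, 8, 8)
  clear (0,1): R0 −= (10)R1 → (1, 0, 0, 10, 4)
pivot(2,2)=10: scale R2 → (0, 0, 1, 10, 1)
  clear (1,2): R1 −= (4)R2 → (0, 1, 0, 1, 4)
  clear (3,2): R3 −= (1)R2 → (0, 0, 0, 9, 1)
pivot(3,3)=9: scale R3 → (0, 0, 0, 1, 5)
  clear (0,3): R0 −= (10)R3 → (1, 0, 0, 0, 9)
  clear (1,3): R1 −= (1)R3 → (0, 1, 0, 0, 10)
  clear (2,3): R2 −= (10)R3 → (0, 0, 1, 0, 6)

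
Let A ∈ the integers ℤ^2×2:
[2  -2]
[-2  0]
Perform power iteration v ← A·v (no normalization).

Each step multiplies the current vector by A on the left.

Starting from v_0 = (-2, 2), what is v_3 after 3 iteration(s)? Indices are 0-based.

v_3 = (-80, 48)

v_0 = (-2, 2).
v_1 = A·v_0 = (-8, 4).
v_2 = A·v_1 = (-24, 16).
v_3 = A·v_2 = (-80, 48).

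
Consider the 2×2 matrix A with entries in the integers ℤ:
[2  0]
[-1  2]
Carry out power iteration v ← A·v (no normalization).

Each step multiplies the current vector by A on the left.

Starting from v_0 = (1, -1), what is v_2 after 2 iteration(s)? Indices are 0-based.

v_0 = (1, -1).
v_1 = A·v_0 = (2, -3).
v_2 = A·v_1 = (4, -8).

v_2 = (4, -8)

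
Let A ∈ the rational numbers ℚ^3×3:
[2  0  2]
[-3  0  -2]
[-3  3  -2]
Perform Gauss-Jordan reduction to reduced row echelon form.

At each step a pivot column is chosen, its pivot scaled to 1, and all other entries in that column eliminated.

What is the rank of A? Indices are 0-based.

[1] R0 /= 2  ⇒  (1, 0, 1)
     R1 -= -3·R0  ⇒  (0, 0, 1)
     R2 -= -3·R0  ⇒  (0, 3, 1)
[2] R1 <-> R2
[2] R1 /= 3  ⇒  (0, 1, 1/3)
[3] R2 /= 1  ⇒  (0, 0, 1)
     R0 -= 1·R2  ⇒  (1, 0, 0)
     R1 -= 1/3·R2  ⇒  (0, 1, 0)

rank = 3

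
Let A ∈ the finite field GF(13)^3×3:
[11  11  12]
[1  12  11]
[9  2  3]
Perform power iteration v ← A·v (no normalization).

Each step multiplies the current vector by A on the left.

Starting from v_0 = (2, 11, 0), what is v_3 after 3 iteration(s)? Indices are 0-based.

v_0 = (2, 11, 0).
v_1 = A·v_0 = (0, 4, 1).
v_2 = A·v_1 = (4, 7, 11).
v_3 = A·v_2 = (6, 1, 5).

v_3 = (6, 1, 5)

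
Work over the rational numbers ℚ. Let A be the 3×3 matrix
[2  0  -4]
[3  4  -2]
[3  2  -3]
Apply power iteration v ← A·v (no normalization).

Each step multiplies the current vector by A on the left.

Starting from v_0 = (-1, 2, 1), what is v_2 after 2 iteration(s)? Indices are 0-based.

v_0 = (-1, 2, 1).
v_1 = A·v_0 = (-6, 3, -2).
v_2 = A·v_1 = (-4, -2, -6).

v_2 = (-4, -2, -6)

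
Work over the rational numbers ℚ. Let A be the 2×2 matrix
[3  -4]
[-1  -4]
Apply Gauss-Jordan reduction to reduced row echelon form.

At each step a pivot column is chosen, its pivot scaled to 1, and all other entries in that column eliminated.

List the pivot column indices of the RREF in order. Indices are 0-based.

pivot(0,0)=3: scale R0 → (1, -4/3)
  clear (1,0): R1 −= (-1)R0 → (0, -16/3)
pivot(1,1)=-16/3: scale R1 → (0, 1)
  clear (0,1): R0 −= (-4/3)R1 → (1, 0)

pivot columns: 0, 1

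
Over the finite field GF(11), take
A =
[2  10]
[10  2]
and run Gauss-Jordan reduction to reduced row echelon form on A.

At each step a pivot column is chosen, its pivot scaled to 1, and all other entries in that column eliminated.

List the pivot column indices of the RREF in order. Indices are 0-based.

pivot(0,0)=2: scale R0 → (1, 5)
  clear (1,0): R1 −= (10)R0 → (0, 7)
pivot(1,1)=7: scale R1 → (0, 1)
  clear (0,1): R0 −= (5)R1 → (1, 0)

pivot columns: 0, 1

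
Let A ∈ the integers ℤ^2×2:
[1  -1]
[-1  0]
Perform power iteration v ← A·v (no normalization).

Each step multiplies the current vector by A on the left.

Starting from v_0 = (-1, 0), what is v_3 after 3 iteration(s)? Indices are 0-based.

v_3 = (-3, 2)

v_0 = (-1, 0).
v_1 = A·v_0 = (-1, 1).
v_2 = A·v_1 = (-2, 1).
v_3 = A·v_2 = (-3, 2).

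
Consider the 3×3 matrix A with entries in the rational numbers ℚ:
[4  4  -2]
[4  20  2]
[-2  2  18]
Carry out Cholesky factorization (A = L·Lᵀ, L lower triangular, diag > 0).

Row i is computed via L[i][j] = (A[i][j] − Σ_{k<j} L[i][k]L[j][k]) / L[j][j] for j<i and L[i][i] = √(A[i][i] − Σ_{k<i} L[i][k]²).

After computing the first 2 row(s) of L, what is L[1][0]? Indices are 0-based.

Step 1: L[0][0] = √(4) = 2.
  L[1][0] = (4) / L[0][0] = 2.
Step 2: L[1][1] = √(16) = 4.

L[1][0] = 2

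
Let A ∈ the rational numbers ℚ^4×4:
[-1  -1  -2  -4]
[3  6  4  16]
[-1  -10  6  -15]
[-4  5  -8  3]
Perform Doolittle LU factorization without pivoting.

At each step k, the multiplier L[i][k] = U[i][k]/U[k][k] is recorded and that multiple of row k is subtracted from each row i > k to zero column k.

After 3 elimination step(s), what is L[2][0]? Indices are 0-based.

Step 1: pivot at (0,0) is -1.
  row1 ← row1 − (-3)·row0  ⇒  L[1][0]=-3, U row1=(0, 3, -2, 4)
  row2 ← row2 − (1)·row0  ⇒  L[2][0]=1, U row2=(0, -9, 8, -11)
  row3 ← row3 − (4)·row0  ⇒  L[3][0]=4, U row3=(0, 9, 0, 19)
Step 2: pivot at (1,1) is 3.
  row2 ← row2 − (-3)·row1  ⇒  L[2][1]=-3, U row2=(0, 0, 2, 1)
  row3 ← row3 − (3)·row1  ⇒  L[3][1]=3, U row3=(0, 0, 6, 7)
Step 3: pivot at (2,2) is 2.
  row3 ← row3 − (3)·row2  ⇒  L[3][2]=3, U row3=(0, 0, 0, 4)

L[2][0] = 1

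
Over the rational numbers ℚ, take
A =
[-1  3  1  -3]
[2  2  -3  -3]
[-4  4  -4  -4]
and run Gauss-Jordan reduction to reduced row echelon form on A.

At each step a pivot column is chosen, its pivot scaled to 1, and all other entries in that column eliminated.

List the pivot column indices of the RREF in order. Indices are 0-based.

[1] R0 /= -1  ⇒  (1, -3, -1, 3)
     R1 -= 2·R0  ⇒  (0, 8, -1, -9)
     R2 -= -4·R0  ⇒  (0, -8, -8, 8)
[2] R1 /= 8  ⇒  (0, 1, -1/8, -9/8)
     R0 -= -3·R1  ⇒  (1, 0, -11/8, -3/8)
     R2 -= -8·R1  ⇒  (0, 0, -9, -1)
[3] R2 /= -9  ⇒  (0, 0, 1, 1/9)
     R0 -= -11/8·R2  ⇒  (1, 0, 0, -2/9)
     R1 -= -1/8·R2  ⇒  (0, 1, 0, -10/9)

pivot columns: 0, 1, 2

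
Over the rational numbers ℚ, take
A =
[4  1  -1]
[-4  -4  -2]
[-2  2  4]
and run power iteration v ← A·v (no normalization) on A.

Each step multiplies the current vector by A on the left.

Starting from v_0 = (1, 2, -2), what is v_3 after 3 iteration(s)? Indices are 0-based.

v_3 = (188, -56, -260)

v_0 = (1, 2, -2).
v_1 = A·v_0 = (8, -8, -6).
v_2 = A·v_1 = (30, 12, -56).
v_3 = A·v_2 = (188, -56, -260).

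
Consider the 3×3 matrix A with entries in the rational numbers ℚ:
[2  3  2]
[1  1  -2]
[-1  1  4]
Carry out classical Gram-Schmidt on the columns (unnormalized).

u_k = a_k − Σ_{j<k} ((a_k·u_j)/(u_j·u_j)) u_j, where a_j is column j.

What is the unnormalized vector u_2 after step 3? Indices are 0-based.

u_2 = (2/3, -5/3, -1/3)

Step 1: u_0 = a_0 = (2, 1, -1).
Step 2: u_1 = a_1 − (1)·u_0 = (1, 0, 2).
Step 3: u_2 = a_2 − (-1/3)·u_0 − (2)·u_1 = (2/3, -5/3, -1/3).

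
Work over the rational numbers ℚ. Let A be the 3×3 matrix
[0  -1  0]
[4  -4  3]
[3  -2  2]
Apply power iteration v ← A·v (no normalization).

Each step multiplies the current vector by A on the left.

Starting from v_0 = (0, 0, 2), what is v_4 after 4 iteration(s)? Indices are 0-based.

v_4 = (-12, -6, 8)

v_0 = (0, 0, 2).
v_1 = A·v_0 = (0, 6, 4).
v_2 = A·v_1 = (-6, -12, -4).
v_3 = A·v_2 = (12, 12, -2).
v_4 = A·v_3 = (-12, -6, 8).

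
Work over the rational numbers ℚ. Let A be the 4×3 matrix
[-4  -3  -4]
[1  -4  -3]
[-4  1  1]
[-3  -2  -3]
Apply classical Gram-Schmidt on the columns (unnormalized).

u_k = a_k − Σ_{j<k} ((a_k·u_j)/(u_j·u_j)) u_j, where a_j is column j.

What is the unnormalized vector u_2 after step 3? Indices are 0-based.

u_2 = (-177/580, 389/580, 479/580, -273/580)

Step 1: u_0 = a_0 = (-4, 1, -4, -3).
Step 2: u_1 = a_1 − (5/21)·u_0 = (-43/21, -89/21, 41/21, -9/7).
Step 3: u_2 = a_2 − (3/7)·u_0 − (561/580)·u_1 = (-177/580, 389/580, 479/580, -273/580).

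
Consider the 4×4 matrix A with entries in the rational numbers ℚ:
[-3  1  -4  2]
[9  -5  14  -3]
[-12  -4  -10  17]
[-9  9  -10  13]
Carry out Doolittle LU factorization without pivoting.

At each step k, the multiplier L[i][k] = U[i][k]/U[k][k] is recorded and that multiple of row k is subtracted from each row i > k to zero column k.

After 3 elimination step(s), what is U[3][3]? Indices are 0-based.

k=0: U[0][0]=-3
  eliminate (1,0): mult=-3, new row 1: (0, -2, 2, 3); set L[1][0]=-3
  eliminate (2,0): mult=4, new row 2: (0, -8, 6, 9); set L[2][0]=4
  eliminate (3,0): mult=3, new row 3: (0, 6, 2, 7); set L[3][0]=3
k=1: U[1][1]=-2
  eliminate (2,1): mult=4, new row 2: (0, 0, -2, -3); set L[2][1]=4
  eliminate (3,1): mult=-3, new row 3: (0, 0, 8, 16); set L[3][1]=-3
k=2: U[2][2]=-2
  eliminate (3,2): mult=-4, new row 3: (0, 0, 0, 4); set L[3][2]=-4

U[3][3] = 4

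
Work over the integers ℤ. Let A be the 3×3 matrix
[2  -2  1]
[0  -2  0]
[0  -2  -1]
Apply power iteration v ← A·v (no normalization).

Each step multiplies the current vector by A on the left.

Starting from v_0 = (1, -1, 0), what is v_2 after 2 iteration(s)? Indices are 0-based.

v_2 = (6, -4, -6)

v_0 = (1, -1, 0).
v_1 = A·v_0 = (4, 2, 2).
v_2 = A·v_1 = (6, -4, -6).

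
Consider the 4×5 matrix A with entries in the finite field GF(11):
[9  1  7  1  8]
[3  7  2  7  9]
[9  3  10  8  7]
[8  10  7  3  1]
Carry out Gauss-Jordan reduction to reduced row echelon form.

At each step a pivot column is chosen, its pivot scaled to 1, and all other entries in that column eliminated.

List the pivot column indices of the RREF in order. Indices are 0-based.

pivot(0,0)=9: scale R0 → (1, 5, 2, 5, 7)
  clear (1,0): R1 −= (3)R0 → (0, 3, 7, 3, 10)
  clear (2,0): R2 −= (9)R0 → (0, 2, 3, 7, 10)
  clear (3,0): R3 −= (8)R0 → (0, 3, 2, 7, 0)
pivot(1,1)=3: scale R1 → (0, 1, 6, 1, 7)
  clear (0,1): R0 −= (5)R1 → (1, 0, 5, 0, 5)
  clear (2,1): R2 −= (2)R1 → (0, 0, 2, 5, 7)
  clear (3,1): R3 −= (3)R1 → (0, 0, 6, 4, 1)
pivot(2,2)=2: scale R2 → (0, 0, 1, 8, 9)
  clear (0,2): R0 −= (5)R2 → (1, 0, 0, 4, 4)
  clear (1,2): R1 −= (6)R2 → (0, 1, 0, 8, 8)
  clear (3,2): R3 −= (6)R2 → (0, 0, 0, 0, 2)
col 3: no nonzero at/below row 3; advance.
pivot(3,4)=2: scale R3 → (0, 0, 0, 0, 1)
  clear (0,4): R0 −= (4)R3 → (1, 0, 0, 4, 0)
  clear (1,4): R1 −= (8)R3 → (0, 1, 0, 8, 0)
  clear (2,4): R2 −= (9)R3 → (0, 0, 1, 8, 0)

pivot columns: 0, 1, 2, 4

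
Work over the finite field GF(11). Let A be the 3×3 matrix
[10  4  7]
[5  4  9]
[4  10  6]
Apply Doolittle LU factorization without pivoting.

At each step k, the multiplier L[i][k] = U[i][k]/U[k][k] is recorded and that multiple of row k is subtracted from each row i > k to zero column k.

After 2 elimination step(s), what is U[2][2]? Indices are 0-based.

[col 0] pivot 10
  R1 -= 6*R0 → (0, 2, 0)  (L[1][0] := 6)
  R2 -= 7*R0 → (0, 4, 1)  (L[2][0] := 7)
[col 1] pivot 2
  R2 -= 2*R1 → (0, 0, 1)  (L[2][1] := 2)

U[2][2] = 1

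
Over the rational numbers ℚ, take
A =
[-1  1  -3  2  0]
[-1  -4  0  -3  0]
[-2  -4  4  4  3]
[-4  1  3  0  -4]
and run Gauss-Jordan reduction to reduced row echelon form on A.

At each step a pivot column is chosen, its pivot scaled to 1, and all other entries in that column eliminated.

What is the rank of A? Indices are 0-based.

rank = 4

step 1: normalize row 0 (÷-1) = (1, -1, 3, -2, 0)
  row 1: subtract -1×row0 = (0, -5, 3, -5, 0)
  row 2: subtract -2×row0 = (0, -6, 10, 0, 3)
  row 3: subtract -4×row0 = (0, -3, 15, -8, -4)
step 2: normalize row 1 (÷-5) = (0, 1, -3/5, 1, 0)
  row 0: subtract -1×row1 = (1, 0, 12/5, -1, 0)
  row 2: subtract -6×row1 = (0, 0, 32/5, 6, 3)
  row 3: subtract -3×row1 = (0, 0, 66/5, -5, -4)
step 3: normalize row 2 (÷32/5) = (0, 0, 1, 15/16, 15/32)
  row 0: subtract 12/5×row2 = (1, 0, 0, -13/4, -9/8)
  row 1: subtract -3/5×row2 = (0, 1, 0, 25/16, 9/32)
  row 3: subtract 66/5×row2 = (0, 0, 0, -139/8, -163/16)
step 4: normalize row 3 (÷-139/8) = (0, 0, 0, 1, 163/278)
  row 0: subtract -13/4×row3 = (1, 0, 0, 0, 217/278)
  row 1: subtract 25/16×row3 = (0, 1, 0, 0, -353/556)
  row 2: subtract 15/16×row3 = (0, 0, 1, 0, -45/556)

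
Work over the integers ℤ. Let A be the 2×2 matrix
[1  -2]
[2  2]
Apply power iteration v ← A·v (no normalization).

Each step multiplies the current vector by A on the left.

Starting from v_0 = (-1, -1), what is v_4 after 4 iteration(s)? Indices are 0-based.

v_4 = (9, 54)

v_0 = (-1, -1).
v_1 = A·v_0 = (1, -4).
v_2 = A·v_1 = (9, -6).
v_3 = A·v_2 = (21, 6).
v_4 = A·v_3 = (9, 54).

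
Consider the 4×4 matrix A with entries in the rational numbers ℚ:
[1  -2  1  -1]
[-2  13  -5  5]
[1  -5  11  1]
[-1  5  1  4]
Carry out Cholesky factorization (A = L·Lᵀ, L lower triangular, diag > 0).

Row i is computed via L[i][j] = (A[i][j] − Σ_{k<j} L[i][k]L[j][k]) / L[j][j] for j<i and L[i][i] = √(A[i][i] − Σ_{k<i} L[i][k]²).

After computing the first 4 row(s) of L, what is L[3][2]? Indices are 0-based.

L[3][2] = 1

Step 1: L[0][0] = √(1) = 1.
  L[1][0] = (-2) / L[0][0] = -2.
Step 2: L[1][1] = √(9) = 3.
  L[2][0] = (1) / L[0][0] = 1.
  L[2][1] = (-3) / L[1][1] = -1.
Step 3: L[2][2] = √(9) = 3.
  L[3][0] = (-1) / L[0][0] = -1.
  L[3][1] = (3) / L[1][1] = 1.
  L[3][2] = (3) / L[2][2] = 1.
Step 4: L[3][3] = √(1) = 1.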